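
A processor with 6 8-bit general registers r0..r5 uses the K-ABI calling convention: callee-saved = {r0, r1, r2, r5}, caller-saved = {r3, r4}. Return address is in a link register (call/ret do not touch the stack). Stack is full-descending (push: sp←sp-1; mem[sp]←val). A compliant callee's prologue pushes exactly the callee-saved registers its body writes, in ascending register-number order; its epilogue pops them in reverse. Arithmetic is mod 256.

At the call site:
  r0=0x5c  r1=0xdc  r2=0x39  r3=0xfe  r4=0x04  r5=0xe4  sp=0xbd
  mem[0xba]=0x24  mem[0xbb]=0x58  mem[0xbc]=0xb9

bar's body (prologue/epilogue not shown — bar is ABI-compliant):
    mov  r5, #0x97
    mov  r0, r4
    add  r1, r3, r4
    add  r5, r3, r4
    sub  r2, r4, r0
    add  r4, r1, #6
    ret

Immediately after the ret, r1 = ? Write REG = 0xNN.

prologue: push r0 -> mem[0xbc]=0x5c, sp=0xbc
prologue: push r1 -> mem[0xbb]=0xdc, sp=0xbb
prologue: push r2 -> mem[0xba]=0x39, sp=0xba
prologue: push r5 -> mem[0xb9]=0xe4, sp=0xb9
body[0] mov  r5, #0x97 -> r5=0x97
body[1] mov  r0, r4 -> r0=0x04
body[2] add  r1, r3, r4 -> r1=0x02
body[3] add  r5, r3, r4 -> r5=0x02
body[4] sub  r2, r4, r0 -> r2=0x00
body[5] add  r4, r1, #6 -> r4=0x08
epilogue: pop r5=0xe4, sp=0xba
epilogue: pop r2=0x39, sp=0xbb
epilogue: pop r1=0xdc, sp=0xbc
epilogue: pop r0=0x5c, sp=0xbd
r1 is callee-saved -> restored

REG = 0xdc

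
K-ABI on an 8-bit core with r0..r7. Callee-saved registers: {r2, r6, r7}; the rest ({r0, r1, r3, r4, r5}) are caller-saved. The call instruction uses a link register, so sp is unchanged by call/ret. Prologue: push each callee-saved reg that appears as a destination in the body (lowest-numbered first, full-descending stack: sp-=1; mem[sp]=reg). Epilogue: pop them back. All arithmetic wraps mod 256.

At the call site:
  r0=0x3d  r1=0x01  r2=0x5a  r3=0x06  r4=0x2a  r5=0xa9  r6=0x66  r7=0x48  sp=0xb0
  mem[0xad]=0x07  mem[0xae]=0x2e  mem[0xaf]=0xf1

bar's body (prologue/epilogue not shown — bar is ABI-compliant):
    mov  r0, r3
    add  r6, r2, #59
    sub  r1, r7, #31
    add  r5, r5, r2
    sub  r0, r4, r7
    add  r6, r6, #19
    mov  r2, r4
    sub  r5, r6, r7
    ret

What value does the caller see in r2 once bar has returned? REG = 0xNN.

REG = 0x5a

prologue: push r2 → mem[0xaf]=0x5a, sp=0xaf
prologue: push r6 → mem[0xae]=0x66, sp=0xae
body[0] mov  r0, r3 → r0=0x06
body[1] add  r6, r2, #59 → r6=0x95
body[2] sub  r1, r7, #31 → r1=0x29
body[3] add  r5, r5, r2 → r5=0x03
body[4] sub  r0, r4, r7 → r0=0xe2
body[5] add  r6, r6, #19 → r6=0xa8
body[6] mov  r2, r4 → r2=0x2a
body[7] sub  r5, r6, r7 → r5=0x60
epilogue: pop r6=0x66, sp=0xaf
epilogue: pop r2=0x5a, sp=0xb0
r2 is callee-saved → restored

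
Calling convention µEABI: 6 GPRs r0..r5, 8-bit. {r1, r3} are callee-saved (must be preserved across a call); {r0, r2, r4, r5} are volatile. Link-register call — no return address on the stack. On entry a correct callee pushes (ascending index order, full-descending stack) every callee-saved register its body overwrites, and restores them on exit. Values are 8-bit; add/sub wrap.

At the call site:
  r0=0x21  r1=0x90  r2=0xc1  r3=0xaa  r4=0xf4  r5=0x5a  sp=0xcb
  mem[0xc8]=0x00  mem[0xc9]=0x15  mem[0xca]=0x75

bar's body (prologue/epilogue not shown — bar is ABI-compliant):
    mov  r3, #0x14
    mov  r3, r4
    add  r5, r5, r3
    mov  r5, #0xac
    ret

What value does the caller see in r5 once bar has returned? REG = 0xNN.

prologue: push r3 -> mem[0xca]=0xaa, sp=0xca
body[0] mov  r3, #0x14 -> r3=0x14
body[1] mov  r3, r4 -> r3=0xf4
body[2] add  r5, r5, r3 -> r5=0x4e
body[3] mov  r5, #0xac -> r5=0xac
epilogue: pop r3=0xaa, sp=0xcb
r5 is caller-saved -> body value

REG = 0xac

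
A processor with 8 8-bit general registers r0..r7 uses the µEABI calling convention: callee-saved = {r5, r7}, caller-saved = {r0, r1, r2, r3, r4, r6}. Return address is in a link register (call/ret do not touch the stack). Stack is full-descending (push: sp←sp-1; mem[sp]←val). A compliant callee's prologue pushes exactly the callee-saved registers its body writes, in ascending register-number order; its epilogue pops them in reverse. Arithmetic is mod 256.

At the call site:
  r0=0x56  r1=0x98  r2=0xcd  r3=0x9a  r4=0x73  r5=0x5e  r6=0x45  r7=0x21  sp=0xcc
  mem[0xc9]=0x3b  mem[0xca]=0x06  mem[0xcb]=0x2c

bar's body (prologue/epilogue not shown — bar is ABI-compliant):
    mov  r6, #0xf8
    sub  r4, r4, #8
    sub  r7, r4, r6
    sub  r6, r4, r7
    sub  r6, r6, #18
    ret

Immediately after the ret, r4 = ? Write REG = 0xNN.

REG = 0x6b

prologue: push r7 → mem[0xcb]=0x21, sp=0xcb
body[0] mov  r6, #0xf8 → r6=0xf8
body[1] sub  r4, r4, #8 → r4=0x6b
body[2] sub  r7, r4, r6 → r7=0x73
body[3] sub  r6, r4, r7 → r6=0xf8
body[4] sub  r6, r6, #18 → r6=0xe6
epilogue: pop r7=0x21, sp=0xcc
r4 is caller-saved → body value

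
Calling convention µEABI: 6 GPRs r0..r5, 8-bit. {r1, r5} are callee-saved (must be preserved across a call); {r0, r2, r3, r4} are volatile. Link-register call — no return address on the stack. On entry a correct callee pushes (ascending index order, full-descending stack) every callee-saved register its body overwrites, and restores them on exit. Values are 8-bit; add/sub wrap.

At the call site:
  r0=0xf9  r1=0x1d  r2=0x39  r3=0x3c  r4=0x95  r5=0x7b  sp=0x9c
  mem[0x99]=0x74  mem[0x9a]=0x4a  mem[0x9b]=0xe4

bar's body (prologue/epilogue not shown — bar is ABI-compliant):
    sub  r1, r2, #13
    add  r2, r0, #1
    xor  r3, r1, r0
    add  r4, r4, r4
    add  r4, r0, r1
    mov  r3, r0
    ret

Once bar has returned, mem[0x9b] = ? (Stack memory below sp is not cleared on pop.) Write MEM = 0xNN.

prologue: push r1 → mem[0x9b]=0x1d, sp=0x9b
body[0] sub  r1, r2, #13 → r1=0x2c
body[1] add  r2, r0, #1 → r2=0xfa
body[2] xor  r3, r1, r0 → r3=0xd5
body[3] add  r4, r4, r4 → r4=0x2a
body[4] add  r4, r0, r1 → r4=0x25
body[5] mov  r3, r0 → r3=0xf9
epilogue: pop r1=0x1d, sp=0x9c
prologue pushed ['r1'] at ['0x9b']

MEM = 0x1d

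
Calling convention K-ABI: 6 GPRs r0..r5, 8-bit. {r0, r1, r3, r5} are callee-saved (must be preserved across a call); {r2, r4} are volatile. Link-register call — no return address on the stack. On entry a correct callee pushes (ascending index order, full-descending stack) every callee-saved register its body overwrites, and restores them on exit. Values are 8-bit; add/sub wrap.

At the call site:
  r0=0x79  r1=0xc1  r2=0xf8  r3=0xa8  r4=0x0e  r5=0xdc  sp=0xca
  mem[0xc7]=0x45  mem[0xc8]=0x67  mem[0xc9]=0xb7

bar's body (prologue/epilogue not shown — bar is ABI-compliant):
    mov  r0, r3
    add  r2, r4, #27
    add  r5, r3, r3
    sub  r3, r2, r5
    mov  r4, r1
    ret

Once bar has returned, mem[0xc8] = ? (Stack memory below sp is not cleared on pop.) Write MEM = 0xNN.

prologue: push r0 -> mem[0xc9]=0x79, sp=0xc9
prologue: push r3 -> mem[0xc8]=0xa8, sp=0xc8
prologue: push r5 -> mem[0xc7]=0xdc, sp=0xc7
body[0] mov  r0, r3 -> r0=0xa8
body[1] add  r2, r4, #27 -> r2=0x29
body[2] add  r5, r3, r3 -> r5=0x50
body[3] sub  r3, r2, r5 -> r3=0xd9
body[4] mov  r4, r1 -> r4=0xc1
epilogue: pop r5=0xdc, sp=0xc8
epilogue: pop r3=0xa8, sp=0xc9
epilogue: pop r0=0x79, sp=0xca
prologue pushed ['r0', 'r3', 'r5'] at ['0xc9', '0xc8', '0xc7']

MEM = 0xa8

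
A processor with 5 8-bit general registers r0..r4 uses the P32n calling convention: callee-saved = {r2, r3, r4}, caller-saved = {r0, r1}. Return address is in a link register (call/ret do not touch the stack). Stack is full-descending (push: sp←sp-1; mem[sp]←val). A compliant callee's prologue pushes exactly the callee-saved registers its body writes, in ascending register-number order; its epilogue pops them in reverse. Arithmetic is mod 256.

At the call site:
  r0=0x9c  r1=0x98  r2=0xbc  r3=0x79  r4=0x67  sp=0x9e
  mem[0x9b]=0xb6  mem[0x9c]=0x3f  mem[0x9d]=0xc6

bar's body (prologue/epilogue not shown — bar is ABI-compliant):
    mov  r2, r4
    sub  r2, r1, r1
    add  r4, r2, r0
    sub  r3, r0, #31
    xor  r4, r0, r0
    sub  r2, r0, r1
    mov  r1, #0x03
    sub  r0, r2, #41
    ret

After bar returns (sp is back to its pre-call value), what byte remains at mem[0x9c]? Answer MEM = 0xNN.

prologue: push r2 -> mem[0x9d]=0xbc, sp=0x9d
prologue: push r3 -> mem[0x9c]=0x79, sp=0x9c
prologue: push r4 -> mem[0x9b]=0x67, sp=0x9b
body[0] mov  r2, r4 -> r2=0x67
body[1] sub  r2, r1, r1 -> r2=0x00
body[2] add  r4, r2, r0 -> r4=0x9c
body[3] sub  r3, r0, #31 -> r3=0x7d
body[4] xor  r4, r0, r0 -> r4=0x00
body[5] sub  r2, r0, r1 -> r2=0x04
body[6] mov  r1, #0x03 -> r1=0x03
body[7] sub  r0, r2, #41 -> r0=0xdb
epilogue: pop r4=0x67, sp=0x9c
epilogue: pop r3=0x79, sp=0x9d
epilogue: pop r2=0xbc, sp=0x9e
prologue pushed ['r2', 'r3', 'r4'] at ['0x9d', '0x9c', '0x9b']

MEM = 0x79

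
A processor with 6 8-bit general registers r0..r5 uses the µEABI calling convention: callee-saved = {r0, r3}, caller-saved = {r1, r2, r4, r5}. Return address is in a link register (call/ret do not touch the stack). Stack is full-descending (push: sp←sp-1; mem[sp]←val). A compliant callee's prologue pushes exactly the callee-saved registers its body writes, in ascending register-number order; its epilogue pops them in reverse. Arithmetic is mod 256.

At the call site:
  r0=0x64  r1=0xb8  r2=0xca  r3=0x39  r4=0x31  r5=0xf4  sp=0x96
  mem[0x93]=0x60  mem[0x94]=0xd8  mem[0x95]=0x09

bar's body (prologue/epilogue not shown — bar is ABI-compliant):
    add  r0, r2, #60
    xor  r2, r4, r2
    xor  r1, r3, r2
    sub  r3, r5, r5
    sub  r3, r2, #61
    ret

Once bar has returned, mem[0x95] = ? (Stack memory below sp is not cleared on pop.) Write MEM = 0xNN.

prologue: push r0 → mem[0x95]=0x64, sp=0x95
prologue: push r3 → mem[0x94]=0x39, sp=0x94
body[0] add  r0, r2, #60 → r0=0x06
body[1] xor  r2, r4, r2 → r2=0xfb
body[2] xor  r1, r3, r2 → r1=0xc2
body[3] sub  r3, r5, r5 → r3=0x00
body[4] sub  r3, r2, #61 → r3=0xbe
epilogue: pop r3=0x39, sp=0x95
epilogue: pop r0=0x64, sp=0x96
prologue pushed ['r0', 'r3'] at ['0x95', '0x94']

MEM = 0x64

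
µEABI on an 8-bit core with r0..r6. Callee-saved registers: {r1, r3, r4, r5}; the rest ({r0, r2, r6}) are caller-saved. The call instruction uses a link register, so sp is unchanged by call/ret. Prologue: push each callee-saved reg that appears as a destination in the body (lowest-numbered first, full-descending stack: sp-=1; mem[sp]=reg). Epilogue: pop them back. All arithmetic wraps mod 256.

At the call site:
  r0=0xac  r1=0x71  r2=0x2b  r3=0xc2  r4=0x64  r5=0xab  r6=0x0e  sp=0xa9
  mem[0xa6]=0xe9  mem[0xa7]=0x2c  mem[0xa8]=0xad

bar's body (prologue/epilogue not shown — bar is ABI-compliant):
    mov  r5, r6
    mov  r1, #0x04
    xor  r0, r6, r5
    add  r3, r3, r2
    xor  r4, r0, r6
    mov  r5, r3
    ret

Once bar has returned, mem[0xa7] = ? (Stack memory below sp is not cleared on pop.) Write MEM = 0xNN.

prologue: push r1 → mem[0xa8]=0x71, sp=0xa8
prologue: push r3 → mem[0xa7]=0xc2, sp=0xa7
prologue: push r4 → mem[0xa6]=0x64, sp=0xa6
prologue: push r5 → mem[0xa5]=0xab, sp=0xa5
body[0] mov  r5, r6 → r5=0x0e
body[1] mov  r1, #0x04 → r1=0x04
body[2] xor  r0, r6, r5 → r0=0x00
body[3] add  r3, r3, r2 → r3=0xed
body[4] xor  r4, r0, r6 → r4=0x0e
body[5] mov  r5, r3 → r5=0xed
epilogue: pop r5=0xab, sp=0xa6
epilogue: pop r4=0x64, sp=0xa7
epilogue: pop r3=0xc2, sp=0xa8
epilogue: pop r1=0x71, sp=0xa9
prologue pushed ['r1', 'r3', 'r4', 'r5'] at ['0xa8', '0xa7', '0xa6', '0xa5']

MEM = 0xc2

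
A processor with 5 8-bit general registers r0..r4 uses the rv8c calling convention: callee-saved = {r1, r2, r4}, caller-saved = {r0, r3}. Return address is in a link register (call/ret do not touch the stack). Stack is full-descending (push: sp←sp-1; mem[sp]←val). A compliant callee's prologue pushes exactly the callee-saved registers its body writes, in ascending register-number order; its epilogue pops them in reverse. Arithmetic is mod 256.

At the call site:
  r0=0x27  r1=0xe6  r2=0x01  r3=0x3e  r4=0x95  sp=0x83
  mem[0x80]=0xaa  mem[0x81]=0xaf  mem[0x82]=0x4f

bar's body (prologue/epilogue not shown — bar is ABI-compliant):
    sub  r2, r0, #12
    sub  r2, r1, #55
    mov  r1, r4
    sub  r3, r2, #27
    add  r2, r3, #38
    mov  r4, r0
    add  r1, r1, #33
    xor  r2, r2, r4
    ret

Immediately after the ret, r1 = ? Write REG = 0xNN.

REG = 0xe6

prologue: push r1 -> mem[0x82]=0xe6, sp=0x82
prologue: push r2 -> mem[0x81]=0x01, sp=0x81
prologue: push r4 -> mem[0x80]=0x95, sp=0x80
body[0] sub  r2, r0, #12 -> r2=0x1b
body[1] sub  r2, r1, #55 -> r2=0xaf
body[2] mov  r1, r4 -> r1=0x95
body[3] sub  r3, r2, #27 -> r3=0x94
body[4] add  r2, r3, #38 -> r2=0xba
body[5] mov  r4, r0 -> r4=0x27
body[6] add  r1, r1, #33 -> r1=0xb6
body[7] xor  r2, r2, r4 -> r2=0x9d
epilogue: pop r4=0x95, sp=0x81
epilogue: pop r2=0x01, sp=0x82
epilogue: pop r1=0xe6, sp=0x83
r1 is callee-saved -> restored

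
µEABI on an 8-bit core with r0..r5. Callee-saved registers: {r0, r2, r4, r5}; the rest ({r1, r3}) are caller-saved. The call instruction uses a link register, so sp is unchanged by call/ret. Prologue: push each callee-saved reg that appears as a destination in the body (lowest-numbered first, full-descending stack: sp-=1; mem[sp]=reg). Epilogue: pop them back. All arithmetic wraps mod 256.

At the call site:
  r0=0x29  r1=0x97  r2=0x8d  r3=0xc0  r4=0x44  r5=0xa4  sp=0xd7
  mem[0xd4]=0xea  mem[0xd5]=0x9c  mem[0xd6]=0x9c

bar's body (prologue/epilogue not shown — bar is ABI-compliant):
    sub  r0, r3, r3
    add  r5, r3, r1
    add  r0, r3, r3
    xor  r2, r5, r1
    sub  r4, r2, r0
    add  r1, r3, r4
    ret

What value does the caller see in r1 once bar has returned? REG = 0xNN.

REG = 0x00

prologue: push r0 → mem[0xd6]=0x29, sp=0xd6
prologue: push r2 → mem[0xd5]=0x8d, sp=0xd5
prologue: push r4 → mem[0xd4]=0x44, sp=0xd4
prologue: push r5 → mem[0xd3]=0xa4, sp=0xd3
body[0] sub  r0, r3, r3 → r0=0x00
body[1] add  r5, r3, r1 → r5=0x57
body[2] add  r0, r3, r3 → r0=0x80
body[3] xor  r2, r5, r1 → r2=0xc0
body[4] sub  r4, r2, r0 → r4=0x40
body[5] add  r1, r3, r4 → r1=0x00
epilogue: pop r5=0xa4, sp=0xd4
epilogue: pop r4=0x44, sp=0xd5
epilogue: pop r2=0x8d, sp=0xd6
epilogue: pop r0=0x29, sp=0xd7
r1 is caller-saved → body value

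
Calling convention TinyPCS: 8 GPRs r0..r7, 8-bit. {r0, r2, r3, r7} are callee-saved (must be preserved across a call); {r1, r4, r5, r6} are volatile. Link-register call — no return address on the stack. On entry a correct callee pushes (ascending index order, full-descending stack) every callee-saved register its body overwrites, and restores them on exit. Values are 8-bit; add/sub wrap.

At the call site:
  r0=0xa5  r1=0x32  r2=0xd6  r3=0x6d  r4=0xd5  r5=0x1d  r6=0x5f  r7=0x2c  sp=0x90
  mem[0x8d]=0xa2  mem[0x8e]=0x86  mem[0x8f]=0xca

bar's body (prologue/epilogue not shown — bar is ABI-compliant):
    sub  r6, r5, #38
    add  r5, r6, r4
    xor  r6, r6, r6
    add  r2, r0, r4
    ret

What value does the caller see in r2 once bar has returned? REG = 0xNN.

prologue: push r2 → mem[0x8f]=0xd6, sp=0x8f
body[0] sub  r6, r5, #38 → r6=0xf7
body[1] add  r5, r6, r4 → r5=0xcc
body[2] xor  r6, r6, r6 → r6=0x00
body[3] add  r2, r0, r4 → r2=0x7a
epilogue: pop r2=0xd6, sp=0x90
r2 is callee-saved → restored

REG = 0xd6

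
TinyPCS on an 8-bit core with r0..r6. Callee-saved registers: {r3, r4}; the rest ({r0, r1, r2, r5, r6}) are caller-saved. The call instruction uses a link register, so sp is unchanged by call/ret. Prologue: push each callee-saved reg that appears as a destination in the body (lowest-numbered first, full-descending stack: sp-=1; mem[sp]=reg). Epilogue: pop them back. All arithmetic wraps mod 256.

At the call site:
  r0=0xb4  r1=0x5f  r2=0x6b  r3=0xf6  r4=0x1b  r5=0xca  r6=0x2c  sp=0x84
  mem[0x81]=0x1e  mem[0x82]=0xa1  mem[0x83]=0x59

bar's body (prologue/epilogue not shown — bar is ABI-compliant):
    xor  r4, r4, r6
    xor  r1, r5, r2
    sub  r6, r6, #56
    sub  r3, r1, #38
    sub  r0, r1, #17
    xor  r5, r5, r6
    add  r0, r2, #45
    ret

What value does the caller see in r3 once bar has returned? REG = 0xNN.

prologue: push r3 → mem[0x83]=0xf6, sp=0x83
prologue: push r4 → mem[0x82]=0x1b, sp=0x82
body[0] xor  r4, r4, r6 → r4=0x37
body[1] xor  r1, r5, r2 → r1=0xa1
body[2] sub  r6, r6, #56 → r6=0xf4
body[3] sub  r3, r1, #38 → r3=0x7b
body[4] sub  r0, r1, #17 → r0=0x90
body[5] xor  r5, r5, r6 → r5=0x3e
body[6] add  r0, r2, #45 → r0=0x98
epilogue: pop r4=0x1b, sp=0x83
epilogue: pop r3=0xf6, sp=0x84
r3 is callee-saved → restored

REG = 0xf6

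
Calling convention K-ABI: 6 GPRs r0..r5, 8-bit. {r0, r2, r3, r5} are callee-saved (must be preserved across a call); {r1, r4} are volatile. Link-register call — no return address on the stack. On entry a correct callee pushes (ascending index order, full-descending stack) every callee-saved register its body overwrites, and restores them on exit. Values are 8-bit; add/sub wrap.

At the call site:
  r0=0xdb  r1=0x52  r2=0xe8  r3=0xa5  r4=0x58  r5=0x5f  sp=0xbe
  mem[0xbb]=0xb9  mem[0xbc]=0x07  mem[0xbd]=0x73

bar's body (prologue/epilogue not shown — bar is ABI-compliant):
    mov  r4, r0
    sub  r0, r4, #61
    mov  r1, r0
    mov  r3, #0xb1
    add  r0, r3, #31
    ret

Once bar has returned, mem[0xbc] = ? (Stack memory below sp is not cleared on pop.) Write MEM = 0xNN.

MEM = 0xa5

prologue: push r0 -> mem[0xbd]=0xdb, sp=0xbd
prologue: push r3 -> mem[0xbc]=0xa5, sp=0xbc
body[0] mov  r4, r0 -> r4=0xdb
body[1] sub  r0, r4, #61 -> r0=0x9e
body[2] mov  r1, r0 -> r1=0x9e
body[3] mov  r3, #0xb1 -> r3=0xb1
body[4] add  r0, r3, #31 -> r0=0xd0
epilogue: pop r3=0xa5, sp=0xbd
epilogue: pop r0=0xdb, sp=0xbe
prologue pushed ['r0', 'r3'] at ['0xbd', '0xbc']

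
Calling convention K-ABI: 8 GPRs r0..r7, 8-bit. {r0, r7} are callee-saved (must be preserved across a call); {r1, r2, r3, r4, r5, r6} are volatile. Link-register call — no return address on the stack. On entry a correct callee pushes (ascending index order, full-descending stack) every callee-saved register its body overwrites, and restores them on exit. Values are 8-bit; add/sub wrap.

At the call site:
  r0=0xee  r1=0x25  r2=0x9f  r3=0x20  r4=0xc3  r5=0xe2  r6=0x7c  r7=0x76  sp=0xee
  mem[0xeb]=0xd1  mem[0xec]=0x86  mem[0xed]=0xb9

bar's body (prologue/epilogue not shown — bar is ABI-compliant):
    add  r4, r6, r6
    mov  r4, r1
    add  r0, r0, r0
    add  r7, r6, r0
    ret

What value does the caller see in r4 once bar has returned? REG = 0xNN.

prologue: push r0 → mem[0xed]=0xee, sp=0xed
prologue: push r7 → mem[0xec]=0x76, sp=0xec
body[0] add  r4, r6, r6 → r4=0xf8
body[1] mov  r4, r1 → r4=0x25
body[2] add  r0, r0, r0 → r0=0xdc
body[3] add  r7, r6, r0 → r7=0x58
epilogue: pop r7=0x76, sp=0xed
epilogue: pop r0=0xee, sp=0xee
r4 is caller-saved → body value

REG = 0x25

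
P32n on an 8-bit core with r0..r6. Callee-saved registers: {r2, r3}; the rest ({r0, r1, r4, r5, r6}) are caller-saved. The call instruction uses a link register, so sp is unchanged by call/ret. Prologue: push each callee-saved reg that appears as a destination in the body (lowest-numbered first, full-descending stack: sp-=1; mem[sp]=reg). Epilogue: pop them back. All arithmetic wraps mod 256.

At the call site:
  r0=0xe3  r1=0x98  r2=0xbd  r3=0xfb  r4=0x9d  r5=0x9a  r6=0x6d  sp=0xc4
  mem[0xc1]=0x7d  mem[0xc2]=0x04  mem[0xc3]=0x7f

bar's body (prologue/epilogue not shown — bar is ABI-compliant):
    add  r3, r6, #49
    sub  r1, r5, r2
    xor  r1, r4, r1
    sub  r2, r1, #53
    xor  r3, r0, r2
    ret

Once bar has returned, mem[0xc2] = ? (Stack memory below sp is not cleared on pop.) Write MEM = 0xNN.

MEM = 0xfb

prologue: push r2 -> mem[0xc3]=0xbd, sp=0xc3
prologue: push r3 -> mem[0xc2]=0xfb, sp=0xc2
body[0] add  r3, r6, #49 -> r3=0x9e
body[1] sub  r1, r5, r2 -> r1=0xdd
body[2] xor  r1, r4, r1 -> r1=0x40
body[3] sub  r2, r1, #53 -> r2=0x0b
body[4] xor  r3, r0, r2 -> r3=0xe8
epilogue: pop r3=0xfb, sp=0xc3
epilogue: pop r2=0xbd, sp=0xc4
prologue pushed ['r2', 'r3'] at ['0xc3', '0xc2']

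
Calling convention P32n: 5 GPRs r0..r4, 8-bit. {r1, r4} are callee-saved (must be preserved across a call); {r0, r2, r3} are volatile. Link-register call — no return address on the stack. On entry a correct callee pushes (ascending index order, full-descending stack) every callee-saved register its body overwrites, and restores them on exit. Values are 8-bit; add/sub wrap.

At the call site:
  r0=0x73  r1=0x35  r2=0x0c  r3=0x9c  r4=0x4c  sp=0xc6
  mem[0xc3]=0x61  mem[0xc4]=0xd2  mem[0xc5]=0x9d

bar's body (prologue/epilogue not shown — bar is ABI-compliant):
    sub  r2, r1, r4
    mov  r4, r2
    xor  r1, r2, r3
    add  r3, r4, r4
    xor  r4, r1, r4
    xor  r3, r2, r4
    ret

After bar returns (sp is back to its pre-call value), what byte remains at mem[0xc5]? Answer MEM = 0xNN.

prologue: push r1 → mem[0xc5]=0x35, sp=0xc5
prologue: push r4 → mem[0xc4]=0x4c, sp=0xc4
body[0] sub  r2, r1, r4 → r2=0xe9
body[1] mov  r4, r2 → r4=0xe9
body[2] xor  r1, r2, r3 → r1=0x75
body[3] add  r3, r4, r4 → r3=0xd2
body[4] xor  r4, r1, r4 → r4=0x9c
body[5] xor  r3, r2, r4 → r3=0x75
epilogue: pop r4=0x4c, sp=0xc5
epilogue: pop r1=0x35, sp=0xc6
prologue pushed ['r1', 'r4'] at ['0xc5', '0xc4']

MEM = 0x35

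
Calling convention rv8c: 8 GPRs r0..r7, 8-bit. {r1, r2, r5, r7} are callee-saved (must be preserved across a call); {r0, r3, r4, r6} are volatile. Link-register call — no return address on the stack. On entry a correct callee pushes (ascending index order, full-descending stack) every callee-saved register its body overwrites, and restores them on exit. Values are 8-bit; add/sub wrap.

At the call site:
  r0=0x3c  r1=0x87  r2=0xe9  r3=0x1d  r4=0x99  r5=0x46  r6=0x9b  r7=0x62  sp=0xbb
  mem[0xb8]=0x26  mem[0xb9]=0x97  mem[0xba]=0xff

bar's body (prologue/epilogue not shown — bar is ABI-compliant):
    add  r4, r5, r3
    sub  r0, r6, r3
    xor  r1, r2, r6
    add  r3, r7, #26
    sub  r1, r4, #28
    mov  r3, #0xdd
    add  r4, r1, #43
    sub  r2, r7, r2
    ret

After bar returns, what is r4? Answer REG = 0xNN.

REG = 0x72

prologue: push r1 → mem[0xba]=0x87, sp=0xba
prologue: push r2 → mem[0xb9]=0xe9, sp=0xb9
body[0] add  r4, r5, r3 → r4=0x63
body[1] sub  r0, r6, r3 → r0=0x7e
body[2] xor  r1, r2, r6 → r1=0x72
body[3] add  r3, r7, #26 → r3=0x7c
body[4] sub  r1, r4, #28 → r1=0x47
body[5] mov  r3, #0xdd → r3=0xdd
body[6] add  r4, r1, #43 → r4=0x72
body[7] sub  r2, r7, r2 → r2=0x79
epilogue: pop r2=0xe9, sp=0xba
epilogue: pop r1=0x87, sp=0xbb
r4 is caller-saved → body value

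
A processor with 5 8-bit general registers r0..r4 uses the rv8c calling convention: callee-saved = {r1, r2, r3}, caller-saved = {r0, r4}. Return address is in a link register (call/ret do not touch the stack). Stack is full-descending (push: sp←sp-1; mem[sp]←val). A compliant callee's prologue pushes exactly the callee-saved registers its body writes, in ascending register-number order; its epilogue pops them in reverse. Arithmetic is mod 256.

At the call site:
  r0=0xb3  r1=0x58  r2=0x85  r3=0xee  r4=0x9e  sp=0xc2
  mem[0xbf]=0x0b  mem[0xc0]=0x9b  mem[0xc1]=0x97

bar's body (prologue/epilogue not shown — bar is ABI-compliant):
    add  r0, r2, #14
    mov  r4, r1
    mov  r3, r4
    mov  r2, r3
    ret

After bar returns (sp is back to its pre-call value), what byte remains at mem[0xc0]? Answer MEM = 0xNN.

prologue: push r2 → mem[0xc1]=0x85, sp=0xc1
prologue: push r3 → mem[0xc0]=0xee, sp=0xc0
body[0] add  r0, r2, #14 → r0=0x93
body[1] mov  r4, r1 → r4=0x58
body[2] mov  r3, r4 → r3=0x58
body[3] mov  r2, r3 → r2=0x58
epilogue: pop r3=0xee, sp=0xc1
epilogue: pop r2=0x85, sp=0xc2
prologue pushed ['r2', 'r3'] at ['0xc1', '0xc0']

MEM = 0xee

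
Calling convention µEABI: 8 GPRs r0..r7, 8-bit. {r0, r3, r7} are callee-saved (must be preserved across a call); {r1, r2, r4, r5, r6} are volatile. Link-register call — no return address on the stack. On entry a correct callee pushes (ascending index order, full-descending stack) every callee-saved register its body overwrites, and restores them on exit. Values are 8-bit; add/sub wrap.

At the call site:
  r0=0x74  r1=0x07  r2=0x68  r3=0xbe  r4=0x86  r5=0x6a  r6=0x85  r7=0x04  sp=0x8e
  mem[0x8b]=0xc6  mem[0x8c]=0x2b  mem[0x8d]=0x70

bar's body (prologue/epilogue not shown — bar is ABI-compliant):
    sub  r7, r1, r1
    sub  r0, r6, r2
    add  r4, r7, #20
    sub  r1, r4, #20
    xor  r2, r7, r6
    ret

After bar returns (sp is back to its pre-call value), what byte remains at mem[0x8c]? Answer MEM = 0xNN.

prologue: push r0 -> mem[0x8d]=0x74, sp=0x8d
prologue: push r7 -> mem[0x8c]=0x04, sp=0x8c
body[0] sub  r7, r1, r1 -> r7=0x00
body[1] sub  r0, r6, r2 -> r0=0x1d
body[2] add  r4, r7, #20 -> r4=0x14
body[3] sub  r1, r4, #20 -> r1=0x00
body[4] xor  r2, r7, r6 -> r2=0x85
epilogue: pop r7=0x04, sp=0x8d
epilogue: pop r0=0x74, sp=0x8e
prologue pushed ['r0', 'r7'] at ['0x8d', '0x8c']

MEM = 0x04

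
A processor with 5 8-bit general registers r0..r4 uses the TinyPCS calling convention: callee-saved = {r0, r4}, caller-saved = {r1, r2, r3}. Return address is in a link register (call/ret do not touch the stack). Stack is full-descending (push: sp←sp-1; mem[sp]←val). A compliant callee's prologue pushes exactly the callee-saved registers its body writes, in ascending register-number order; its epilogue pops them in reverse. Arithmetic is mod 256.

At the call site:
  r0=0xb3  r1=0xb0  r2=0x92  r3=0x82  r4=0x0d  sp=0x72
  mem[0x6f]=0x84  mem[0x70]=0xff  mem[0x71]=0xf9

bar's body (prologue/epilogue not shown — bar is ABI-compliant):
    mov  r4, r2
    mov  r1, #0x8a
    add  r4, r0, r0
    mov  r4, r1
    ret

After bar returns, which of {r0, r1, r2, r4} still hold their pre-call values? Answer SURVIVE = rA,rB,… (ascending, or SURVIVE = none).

prologue: push r4 → mem[0x71]=0x0d, sp=0x71
body[0] mov  r4, r2 → r4=0x92
body[1] mov  r1, #0x8a → r1=0x8a
body[2] add  r4, r0, r0 → r4=0x66
body[3] mov  r4, r1 → r4=0x8a
epilogue: pop r4=0x0d, sp=0x72
r0: callee-saved, written=False
r1: caller-saved, written=True
r2: caller-saved, written=False
r4: callee-saved, written=True

SURVIVE = r0,r2,r4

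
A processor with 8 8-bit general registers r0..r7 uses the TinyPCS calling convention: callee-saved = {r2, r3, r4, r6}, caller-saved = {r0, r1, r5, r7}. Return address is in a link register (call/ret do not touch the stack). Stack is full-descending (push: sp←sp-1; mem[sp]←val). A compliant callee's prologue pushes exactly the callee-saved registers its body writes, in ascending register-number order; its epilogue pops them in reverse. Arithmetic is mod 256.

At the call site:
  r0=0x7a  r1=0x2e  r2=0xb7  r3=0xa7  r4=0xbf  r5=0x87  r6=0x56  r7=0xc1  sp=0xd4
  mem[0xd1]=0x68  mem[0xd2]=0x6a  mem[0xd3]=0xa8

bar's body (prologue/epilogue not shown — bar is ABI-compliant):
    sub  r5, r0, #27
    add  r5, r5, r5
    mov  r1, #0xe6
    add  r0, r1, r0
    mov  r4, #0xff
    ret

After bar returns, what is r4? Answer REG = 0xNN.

prologue: push r4 → mem[0xd3]=0xbf, sp=0xd3
body[0] sub  r5, r0, #27 → r5=0x5f
body[1] add  r5, r5, r5 → r5=0xbe
body[2] mov  r1, #0xe6 → r1=0xe6
body[3] add  r0, r1, r0 → r0=0x60
body[4] mov  r4, #0xff → r4=0xff
epilogue: pop r4=0xbf, sp=0xd4
r4 is callee-saved → restored

REG = 0xbf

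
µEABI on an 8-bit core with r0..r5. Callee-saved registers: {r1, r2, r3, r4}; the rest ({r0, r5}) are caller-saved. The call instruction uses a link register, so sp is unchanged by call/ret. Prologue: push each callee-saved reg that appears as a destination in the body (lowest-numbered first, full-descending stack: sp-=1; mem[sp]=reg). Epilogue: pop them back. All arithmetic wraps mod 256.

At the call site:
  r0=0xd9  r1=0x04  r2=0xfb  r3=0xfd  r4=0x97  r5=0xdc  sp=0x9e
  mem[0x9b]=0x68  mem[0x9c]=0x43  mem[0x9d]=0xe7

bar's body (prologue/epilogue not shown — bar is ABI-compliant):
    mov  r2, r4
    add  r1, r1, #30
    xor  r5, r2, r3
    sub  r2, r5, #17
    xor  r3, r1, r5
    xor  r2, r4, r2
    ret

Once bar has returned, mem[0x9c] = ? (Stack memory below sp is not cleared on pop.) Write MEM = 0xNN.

MEM = 0xfb

prologue: push r1 -> mem[0x9d]=0x04, sp=0x9d
prologue: push r2 -> mem[0x9c]=0xfb, sp=0x9c
prologue: push r3 -> mem[0x9b]=0xfd, sp=0x9b
body[0] mov  r2, r4 -> r2=0x97
body[1] add  r1, r1, #30 -> r1=0x22
body[2] xor  r5, r2, r3 -> r5=0x6a
body[3] sub  r2, r5, #17 -> r2=0x59
body[4] xor  r3, r1, r5 -> r3=0x48
body[5] xor  r2, r4, r2 -> r2=0xce
epilogue: pop r3=0xfd, sp=0x9c
epilogue: pop r2=0xfb, sp=0x9d
epilogue: pop r1=0x04, sp=0x9e
prologue pushed ['r1', 'r2', 'r3'] at ['0x9d', '0x9c', '0x9b']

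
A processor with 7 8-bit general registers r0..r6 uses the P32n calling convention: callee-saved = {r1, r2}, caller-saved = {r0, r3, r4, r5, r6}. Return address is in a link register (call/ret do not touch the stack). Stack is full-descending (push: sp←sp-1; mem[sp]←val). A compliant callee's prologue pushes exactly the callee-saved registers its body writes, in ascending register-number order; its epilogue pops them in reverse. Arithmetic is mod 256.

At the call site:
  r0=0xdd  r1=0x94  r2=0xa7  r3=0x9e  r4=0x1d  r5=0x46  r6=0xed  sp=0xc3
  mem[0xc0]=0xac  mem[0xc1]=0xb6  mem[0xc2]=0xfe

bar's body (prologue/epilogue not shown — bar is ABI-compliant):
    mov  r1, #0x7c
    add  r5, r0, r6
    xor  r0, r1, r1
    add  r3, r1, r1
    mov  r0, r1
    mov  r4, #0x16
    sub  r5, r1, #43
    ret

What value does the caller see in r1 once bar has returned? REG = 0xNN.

prologue: push r1 -> mem[0xc2]=0x94, sp=0xc2
body[0] mov  r1, #0x7c -> r1=0x7c
body[1] add  r5, r0, r6 -> r5=0xca
body[2] xor  r0, r1, r1 -> r0=0x00
body[3] add  r3, r1, r1 -> r3=0xf8
body[4] mov  r0, r1 -> r0=0x7c
body[5] mov  r4, #0x16 -> r4=0x16
body[6] sub  r5, r1, #43 -> r5=0x51
epilogue: pop r1=0x94, sp=0xc3
r1 is callee-saved -> restored

REG = 0x94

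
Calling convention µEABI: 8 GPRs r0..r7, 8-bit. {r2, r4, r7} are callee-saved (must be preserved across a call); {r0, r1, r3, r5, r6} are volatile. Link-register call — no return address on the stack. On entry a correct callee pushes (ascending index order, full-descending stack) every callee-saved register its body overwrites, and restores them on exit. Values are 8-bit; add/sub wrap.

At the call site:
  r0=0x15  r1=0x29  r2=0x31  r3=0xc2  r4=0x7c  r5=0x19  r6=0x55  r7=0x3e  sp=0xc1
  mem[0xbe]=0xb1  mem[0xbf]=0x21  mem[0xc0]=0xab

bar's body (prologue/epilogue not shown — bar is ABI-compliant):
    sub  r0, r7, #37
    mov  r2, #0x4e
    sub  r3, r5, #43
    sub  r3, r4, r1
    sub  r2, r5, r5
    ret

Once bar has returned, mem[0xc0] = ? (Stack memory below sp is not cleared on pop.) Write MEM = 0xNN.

prologue: push r2 → mem[0xc0]=0x31, sp=0xc0
body[0] sub  r0, r7, #37 → r0=0x19
body[1] mov  r2, #0x4e → r2=0x4e
body[2] sub  r3, r5, #43 → r3=0xee
body[3] sub  r3, r4, r1 → r3=0x53
body[4] sub  r2, r5, r5 → r2=0x00
epilogue: pop r2=0x31, sp=0xc1
prologue pushed ['r2'] at ['0xc0']

MEM = 0x31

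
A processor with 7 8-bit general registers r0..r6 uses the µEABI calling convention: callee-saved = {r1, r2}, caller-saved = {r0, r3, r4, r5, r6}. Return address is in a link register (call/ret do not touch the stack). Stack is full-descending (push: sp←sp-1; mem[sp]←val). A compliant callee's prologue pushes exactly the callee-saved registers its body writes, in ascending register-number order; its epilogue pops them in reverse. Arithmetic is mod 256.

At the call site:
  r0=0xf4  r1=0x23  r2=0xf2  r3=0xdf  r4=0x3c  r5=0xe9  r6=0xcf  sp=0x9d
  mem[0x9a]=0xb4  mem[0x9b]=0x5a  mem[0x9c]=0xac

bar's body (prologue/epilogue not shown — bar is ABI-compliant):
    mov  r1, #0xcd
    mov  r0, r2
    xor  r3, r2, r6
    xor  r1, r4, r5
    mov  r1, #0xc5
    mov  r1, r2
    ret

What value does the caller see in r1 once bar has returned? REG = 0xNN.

prologue: push r1 → mem[0x9c]=0x23, sp=0x9c
body[0] mov  r1, #0xcd → r1=0xcd
body[1] mov  r0, r2 → r0=0xf2
body[2] xor  r3, r2, r6 → r3=0x3d
body[3] xor  r1, r4, r5 → r1=0xd5
body[4] mov  r1, #0xc5 → r1=0xc5
body[5] mov  r1, r2 → r1=0xf2
epilogue: pop r1=0x23, sp=0x9d
r1 is callee-saved → restored

REG = 0x23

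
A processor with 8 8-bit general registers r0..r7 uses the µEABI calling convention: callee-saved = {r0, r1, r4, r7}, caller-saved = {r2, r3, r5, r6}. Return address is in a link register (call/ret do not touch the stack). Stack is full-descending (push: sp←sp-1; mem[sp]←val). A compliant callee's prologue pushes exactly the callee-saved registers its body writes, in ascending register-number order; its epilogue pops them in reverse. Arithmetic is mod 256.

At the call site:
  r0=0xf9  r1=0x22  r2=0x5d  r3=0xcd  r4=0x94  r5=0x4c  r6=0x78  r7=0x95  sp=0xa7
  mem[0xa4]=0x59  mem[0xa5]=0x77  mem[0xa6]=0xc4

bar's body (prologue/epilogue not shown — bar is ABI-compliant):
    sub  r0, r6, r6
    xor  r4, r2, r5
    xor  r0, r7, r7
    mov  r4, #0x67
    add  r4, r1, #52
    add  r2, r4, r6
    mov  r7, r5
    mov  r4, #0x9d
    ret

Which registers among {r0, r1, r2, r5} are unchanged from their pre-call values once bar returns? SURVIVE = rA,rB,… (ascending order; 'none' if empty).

SURVIVE = r0,r1,r5

prologue: push r0 → mem[0xa6]=0xf9, sp=0xa6
prologue: push r4 → mem[0xa5]=0x94, sp=0xa5
prologue: push r7 → mem[0xa4]=0x95, sp=0xa4
body[0] sub  r0, r6, r6 → r0=0x00
body[1] xor  r4, r2, r5 → r4=0x11
body[2] xor  r0, r7, r7 → r0=0x00
body[3] mov  r4, #0x67 → r4=0x67
body[4] add  r4, r1, #52 → r4=0x56
body[5] add  r2, r4, r6 → r2=0xce
body[6] mov  r7, r5 → r7=0x4c
body[7] mov  r4, #0x9d → r4=0x9d
epilogue: pop r7=0x95, sp=0xa5
epilogue: pop r4=0x94, sp=0xa6
epilogue: pop r0=0xf9, sp=0xa7
r0: callee-saved, written=True
r1: callee-saved, written=False
r2: caller-saved, written=True
r5: caller-saved, written=False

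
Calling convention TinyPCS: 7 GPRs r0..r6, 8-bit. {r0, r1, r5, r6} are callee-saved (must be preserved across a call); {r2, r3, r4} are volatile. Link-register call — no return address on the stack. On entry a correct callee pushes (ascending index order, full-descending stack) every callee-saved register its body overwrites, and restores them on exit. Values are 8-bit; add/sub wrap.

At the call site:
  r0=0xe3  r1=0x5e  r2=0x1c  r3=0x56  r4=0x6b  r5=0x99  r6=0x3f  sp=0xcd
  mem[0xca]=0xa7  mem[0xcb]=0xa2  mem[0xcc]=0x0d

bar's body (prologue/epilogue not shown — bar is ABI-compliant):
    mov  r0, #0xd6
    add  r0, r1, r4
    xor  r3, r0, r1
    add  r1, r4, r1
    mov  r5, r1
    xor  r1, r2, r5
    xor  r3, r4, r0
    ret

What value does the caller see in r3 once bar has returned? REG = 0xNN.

REG = 0xa2

prologue: push r0 → mem[0xcc]=0xe3, sp=0xcc
prologue: push r1 → mem[0xcb]=0x5e, sp=0xcb
prologue: push r5 → mem[0xca]=0x99, sp=0xca
body[0] mov  r0, #0xd6 → r0=0xd6
body[1] add  r0, r1, r4 → r0=0xc9
body[2] xor  r3, r0, r1 → r3=0x97
body[3] add  r1, r4, r1 → r1=0xc9
body[4] mov  r5, r1 → r5=0xc9
body[5] xor  r1, r2, r5 → r1=0xd5
body[6] xor  r3, r4, r0 → r3=0xa2
epilogue: pop r5=0x99, sp=0xcb
epilogue: pop r1=0x5e, sp=0xcc
epilogue: pop r0=0xe3, sp=0xcd
r3 is caller-saved → body value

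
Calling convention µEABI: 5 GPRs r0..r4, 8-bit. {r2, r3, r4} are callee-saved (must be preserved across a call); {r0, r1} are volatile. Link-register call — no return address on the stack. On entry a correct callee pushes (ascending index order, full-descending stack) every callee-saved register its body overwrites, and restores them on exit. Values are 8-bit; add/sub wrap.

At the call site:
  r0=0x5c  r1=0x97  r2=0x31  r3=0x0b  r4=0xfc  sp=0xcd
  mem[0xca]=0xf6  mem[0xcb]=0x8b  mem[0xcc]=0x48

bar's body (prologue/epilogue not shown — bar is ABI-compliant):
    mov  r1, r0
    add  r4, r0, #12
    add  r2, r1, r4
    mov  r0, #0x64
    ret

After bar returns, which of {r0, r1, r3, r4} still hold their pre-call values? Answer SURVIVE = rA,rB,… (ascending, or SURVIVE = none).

prologue: push r2 -> mem[0xcc]=0x31, sp=0xcc
prologue: push r4 -> mem[0xcb]=0xfc, sp=0xcb
body[0] mov  r1, r0 -> r1=0x5c
body[1] add  r4, r0, #12 -> r4=0x68
body[2] add  r2, r1, r4 -> r2=0xc4
body[3] mov  r0, #0x64 -> r0=0x64
epilogue: pop r4=0xfc, sp=0xcc
epilogue: pop r2=0x31, sp=0xcd
r0: caller-saved, written=True
r1: caller-saved, written=True
r3: callee-saved, written=False
r4: callee-saved, written=True

SURVIVE = r3,r4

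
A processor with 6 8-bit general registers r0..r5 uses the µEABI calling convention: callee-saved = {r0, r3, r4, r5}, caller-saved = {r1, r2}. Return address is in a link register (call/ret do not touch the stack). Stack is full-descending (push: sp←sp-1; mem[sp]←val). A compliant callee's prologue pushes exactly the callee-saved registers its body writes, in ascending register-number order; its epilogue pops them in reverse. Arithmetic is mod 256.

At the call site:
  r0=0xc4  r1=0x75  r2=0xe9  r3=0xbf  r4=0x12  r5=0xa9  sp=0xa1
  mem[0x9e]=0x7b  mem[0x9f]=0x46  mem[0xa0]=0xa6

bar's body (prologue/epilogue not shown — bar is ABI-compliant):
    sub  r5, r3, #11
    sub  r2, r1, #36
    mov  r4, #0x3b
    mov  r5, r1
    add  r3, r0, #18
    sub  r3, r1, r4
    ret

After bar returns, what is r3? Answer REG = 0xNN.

prologue: push r3 -> mem[0xa0]=0xbf, sp=0xa0
prologue: push r4 -> mem[0x9f]=0x12, sp=0x9f
prologue: push r5 -> mem[0x9e]=0xa9, sp=0x9e
body[0] sub  r5, r3, #11 -> r5=0xb4
body[1] sub  r2, r1, #36 -> r2=0x51
body[2] mov  r4, #0x3b -> r4=0x3b
body[3] mov  r5, r1 -> r5=0x75
body[4] add  r3, r0, #18 -> r3=0xd6
body[5] sub  r3, r1, r4 -> r3=0x3a
epilogue: pop r5=0xa9, sp=0x9f
epilogue: pop r4=0x12, sp=0xa0
epilogue: pop r3=0xbf, sp=0xa1
r3 is callee-saved -> restored

REG = 0xbf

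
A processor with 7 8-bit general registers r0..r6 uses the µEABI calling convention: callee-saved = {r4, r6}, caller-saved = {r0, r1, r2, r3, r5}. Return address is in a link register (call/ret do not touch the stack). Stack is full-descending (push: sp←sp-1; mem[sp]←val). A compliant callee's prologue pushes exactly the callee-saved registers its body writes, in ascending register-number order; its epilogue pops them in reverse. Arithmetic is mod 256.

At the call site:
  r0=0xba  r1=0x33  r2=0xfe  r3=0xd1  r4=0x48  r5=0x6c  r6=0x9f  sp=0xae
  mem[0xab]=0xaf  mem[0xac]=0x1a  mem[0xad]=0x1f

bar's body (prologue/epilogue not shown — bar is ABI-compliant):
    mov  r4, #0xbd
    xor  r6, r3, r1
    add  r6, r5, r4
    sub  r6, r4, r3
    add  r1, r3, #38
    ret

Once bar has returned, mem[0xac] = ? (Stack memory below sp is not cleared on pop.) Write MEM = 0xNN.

MEM = 0x9f

prologue: push r4 → mem[0xad]=0x48, sp=0xad
prologue: push r6 → mem[0xac]=0x9f, sp=0xac
body[0] mov  r4, #0xbd → r4=0xbd
body[1] xor  r6, r3, r1 → r6=0xe2
body[2] add  r6, r5, r4 → r6=0x29
body[3] sub  r6, r4, r3 → r6=0xec
body[4] add  r1, r3, #38 → r1=0xf7
epilogue: pop r6=0x9f, sp=0xad
epilogue: pop r4=0x48, sp=0xae
prologue pushed ['r4', 'r6'] at ['0xad', '0xac']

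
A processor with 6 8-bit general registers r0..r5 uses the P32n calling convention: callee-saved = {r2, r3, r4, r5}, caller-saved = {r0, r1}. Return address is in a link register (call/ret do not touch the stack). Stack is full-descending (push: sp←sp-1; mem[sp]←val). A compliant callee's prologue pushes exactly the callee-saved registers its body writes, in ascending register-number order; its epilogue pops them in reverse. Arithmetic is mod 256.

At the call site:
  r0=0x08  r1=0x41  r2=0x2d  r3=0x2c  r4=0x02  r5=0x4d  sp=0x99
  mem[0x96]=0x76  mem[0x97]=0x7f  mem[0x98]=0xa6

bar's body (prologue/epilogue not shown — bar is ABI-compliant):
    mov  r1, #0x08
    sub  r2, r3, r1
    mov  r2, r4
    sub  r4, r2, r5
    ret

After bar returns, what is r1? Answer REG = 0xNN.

REG = 0x08

prologue: push r2 → mem[0x98]=0x2d, sp=0x98
prologue: push r4 → mem[0x97]=0x02, sp=0x97
body[0] mov  r1, #0x08 → r1=0x08
body[1] sub  r2, r3, r1 → r2=0x24
body[2] mov  r2, r4 → r2=0x02
body[3] sub  r4, r2, r5 → r4=0xb5
epilogue: pop r4=0x02, sp=0x98
epilogue: pop r2=0x2d, sp=0x99
r1 is caller-saved → body value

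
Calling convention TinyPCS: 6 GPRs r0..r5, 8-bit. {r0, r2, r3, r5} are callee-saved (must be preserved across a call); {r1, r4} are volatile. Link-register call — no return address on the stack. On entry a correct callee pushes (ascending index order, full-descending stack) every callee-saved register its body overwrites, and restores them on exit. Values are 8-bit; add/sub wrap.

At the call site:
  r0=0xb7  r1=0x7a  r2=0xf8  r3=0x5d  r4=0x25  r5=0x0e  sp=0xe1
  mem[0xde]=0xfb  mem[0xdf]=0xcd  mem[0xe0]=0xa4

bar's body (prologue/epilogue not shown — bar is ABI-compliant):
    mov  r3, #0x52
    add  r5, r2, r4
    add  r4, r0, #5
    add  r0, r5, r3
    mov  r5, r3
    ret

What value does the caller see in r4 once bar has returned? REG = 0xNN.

prologue: push r0 → mem[0xe0]=0xb7, sp=0xe0
prologue: push r3 → mem[0xdf]=0x5d, sp=0xdf
prologue: push r5 → mem[0xde]=0x0e, sp=0xde
body[0] mov  r3, #0x52 → r3=0x52
body[1] add  r5, r2, r4 → r5=0x1d
body[2] add  r4, r0, #5 → r4=0xbc
body[3] add  r0, r5, r3 → r0=0x6f
body[4] mov  r5, r3 → r5=0x52
epilogue: pop r5=0x0e, sp=0xdf
epilogue: pop r3=0x5d, sp=0xe0
epilogue: pop r0=0xb7, sp=0xe1
r4 is caller-saved → body value

REG = 0xbc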